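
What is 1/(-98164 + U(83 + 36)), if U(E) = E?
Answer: -1/98045 ≈ -1.0199e-5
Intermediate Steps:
1/(-98164 + U(83 + 36)) = 1/(-98164 + (83 + 36)) = 1/(-98164 + 119) = 1/(-98045) = -1/98045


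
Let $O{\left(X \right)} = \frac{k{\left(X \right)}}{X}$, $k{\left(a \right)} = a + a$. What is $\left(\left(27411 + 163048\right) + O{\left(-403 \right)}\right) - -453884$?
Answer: $644345$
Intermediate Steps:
$k{\left(a \right)} = 2 a$
$O{\left(X \right)} = 2$ ($O{\left(X \right)} = \frac{2 X}{X} = 2$)
$\left(\left(27411 + 163048\right) + O{\left(-403 \right)}\right) - -453884 = \left(\left(27411 + 163048\right) + 2\right) - -453884 = \left(190459 + 2\right) + 453884 = 190461 + 453884 = 644345$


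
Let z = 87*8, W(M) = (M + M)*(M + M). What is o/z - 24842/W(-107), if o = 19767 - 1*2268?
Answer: 65341181/2656168 ≈ 24.600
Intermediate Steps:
o = 17499 (o = 19767 - 2268 = 17499)
W(M) = 4*M² (W(M) = (2*M)*(2*M) = 4*M²)
z = 696
o/z - 24842/W(-107) = 17499/696 - 24842/(4*(-107)²) = 17499*(1/696) - 24842/(4*11449) = 5833/232 - 24842/45796 = 5833/232 - 24842*1/45796 = 5833/232 - 12421/22898 = 65341181/2656168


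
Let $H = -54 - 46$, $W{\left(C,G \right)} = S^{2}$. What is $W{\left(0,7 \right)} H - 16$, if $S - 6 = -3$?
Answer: $-916$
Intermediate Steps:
$S = 3$ ($S = 6 - 3 = 3$)
$W{\left(C,G \right)} = 9$ ($W{\left(C,G \right)} = 3^{2} = 9$)
$H = -100$ ($H = -54 - 46 = -100$)
$W{\left(0,7 \right)} H - 16 = 9 \left(-100\right) - 16 = -900 - 16 = -916$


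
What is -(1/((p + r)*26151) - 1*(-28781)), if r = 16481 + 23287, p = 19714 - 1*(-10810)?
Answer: -52905409533853/1838206092 ≈ -28781.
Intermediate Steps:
p = 30524 (p = 19714 + 10810 = 30524)
r = 39768
-(1/((p + r)*26151) - 1*(-28781)) = -(1/((30524 + 39768)*26151) - 1*(-28781)) = -((1/26151)/70292 + 28781) = -((1/70292)*(1/26151) + 28781) = -(1/1838206092 + 28781) = -1*52905409533853/1838206092 = -52905409533853/1838206092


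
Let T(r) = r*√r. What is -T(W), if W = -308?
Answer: 616*I*√77 ≈ 5405.4*I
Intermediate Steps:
T(r) = r^(3/2)
-T(W) = -(-308)^(3/2) = -(-616)*I*√77 = 616*I*√77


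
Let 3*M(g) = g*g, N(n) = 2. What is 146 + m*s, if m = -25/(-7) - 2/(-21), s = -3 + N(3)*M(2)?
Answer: 1303/9 ≈ 144.78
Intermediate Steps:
M(g) = g²/3 (M(g) = (g*g)/3 = g²/3)
s = -⅓ (s = -3 + 2*((⅓)*2²) = -3 + 2*((⅓)*4) = -3 + 2*(4/3) = -3 + 8/3 = -⅓ ≈ -0.33333)
m = 11/3 (m = -25*(-⅐) - 2*(-1/21) = 25/7 + 2/21 = 11/3 ≈ 3.6667)
146 + m*s = 146 + (11/3)*(-⅓) = 146 - 11/9 = 1303/9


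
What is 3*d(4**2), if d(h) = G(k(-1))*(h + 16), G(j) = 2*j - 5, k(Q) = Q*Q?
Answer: -288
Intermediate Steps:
k(Q) = Q**2
G(j) = -5 + 2*j
d(h) = -48 - 3*h (d(h) = (-5 + 2*(-1)**2)*(h + 16) = (-5 + 2*1)*(16 + h) = (-5 + 2)*(16 + h) = -3*(16 + h) = -48 - 3*h)
3*d(4**2) = 3*(-48 - 3*4**2) = 3*(-48 - 3*16) = 3*(-48 - 48) = 3*(-96) = -288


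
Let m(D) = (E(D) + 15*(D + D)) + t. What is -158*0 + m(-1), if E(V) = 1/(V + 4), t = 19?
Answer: -32/3 ≈ -10.667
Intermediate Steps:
E(V) = 1/(4 + V)
m(D) = 19 + 1/(4 + D) + 30*D (m(D) = (1/(4 + D) + 15*(D + D)) + 19 = (1/(4 + D) + 15*(2*D)) + 19 = (1/(4 + D) + 30*D) + 19 = 19 + 1/(4 + D) + 30*D)
-158*0 + m(-1) = -158*0 + (1 + (4 - 1)*(19 + 30*(-1)))/(4 - 1) = 0 + (1 + 3*(19 - 30))/3 = 0 + (1 + 3*(-11))/3 = 0 + (1 - 33)/3 = 0 + (⅓)*(-32) = 0 - 32/3 = -32/3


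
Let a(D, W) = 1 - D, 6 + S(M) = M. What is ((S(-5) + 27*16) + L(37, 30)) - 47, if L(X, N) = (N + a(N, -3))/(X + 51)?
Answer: 32913/88 ≈ 374.01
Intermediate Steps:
S(M) = -6 + M
L(X, N) = 1/(51 + X) (L(X, N) = (N + (1 - N))/(X + 51) = 1/(51 + X))
((S(-5) + 27*16) + L(37, 30)) - 47 = (((-6 - 5) + 27*16) + 1/(51 + 37)) - 47 = ((-11 + 432) + 1/88) - 47 = (421 + 1/88) - 47 = 37049/88 - 47 = 32913/88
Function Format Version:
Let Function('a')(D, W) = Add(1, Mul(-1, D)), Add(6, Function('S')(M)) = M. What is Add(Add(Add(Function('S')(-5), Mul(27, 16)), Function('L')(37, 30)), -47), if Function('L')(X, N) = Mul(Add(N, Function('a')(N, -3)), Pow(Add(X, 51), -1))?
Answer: Rational(32913, 88) ≈ 374.01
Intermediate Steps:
Function('S')(M) = Add(-6, M)
Function('L')(X, N) = Pow(Add(51, X), -1) (Function('L')(X, N) = Mul(Add(N, Add(1, Mul(-1, N))), Pow(Add(X, 51), -1)) = Mul(1, Pow(Add(51, X), -1)) = Pow(Add(51, X), -1))
Add(Add(Add(Function('S')(-5), Mul(27, 16)), Function('L')(37, 30)), -47) = Add(Add(Add(Add(-6, -5), Mul(27, 16)), Pow(Add(51, 37), -1)), -47) = Add(Add(Add(-11, 432), Pow(88, -1)), -47) = Add(Add(421, Rational(1, 88)), -47) = Add(Rational(37049, 88), -47) = Rational(32913, 88)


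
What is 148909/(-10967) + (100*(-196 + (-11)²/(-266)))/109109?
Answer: -199049784793/14467962509 ≈ -13.758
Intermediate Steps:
148909/(-10967) + (100*(-196 + (-11)²/(-266)))/109109 = 148909*(-1/10967) + (100*(-196 + 121*(-1/266)))*(1/109109) = -148909/10967 + (100*(-196 - 121/266))*(1/109109) = -148909/10967 + (100*(-52257/266))*(1/109109) = -148909/10967 - 2612850/133*1/109109 = -148909/10967 - 2612850/14511497 = -199049784793/14467962509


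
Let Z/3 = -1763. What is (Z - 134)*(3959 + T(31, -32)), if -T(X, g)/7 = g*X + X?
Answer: -57950178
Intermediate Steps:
Z = -5289 (Z = 3*(-1763) = -5289)
T(X, g) = -7*X - 7*X*g (T(X, g) = -7*(g*X + X) = -7*(X*g + X) = -7*(X + X*g) = -7*X - 7*X*g)
(Z - 134)*(3959 + T(31, -32)) = (-5289 - 134)*(3959 - 7*31*(1 - 32)) = -5423*(3959 - 7*31*(-31)) = -5423*(3959 + 6727) = -5423*10686 = -57950178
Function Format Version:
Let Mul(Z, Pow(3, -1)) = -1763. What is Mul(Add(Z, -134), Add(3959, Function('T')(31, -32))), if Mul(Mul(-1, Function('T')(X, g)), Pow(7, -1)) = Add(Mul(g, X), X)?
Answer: -57950178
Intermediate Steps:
Z = -5289 (Z = Mul(3, -1763) = -5289)
Function('T')(X, g) = Add(Mul(-7, X), Mul(-7, X, g)) (Function('T')(X, g) = Mul(-7, Add(Mul(g, X), X)) = Mul(-7, Add(Mul(X, g), X)) = Mul(-7, Add(X, Mul(X, g))) = Add(Mul(-7, X), Mul(-7, X, g)))
Mul(Add(Z, -134), Add(3959, Function('T')(31, -32))) = Mul(Add(-5289, -134), Add(3959, Mul(-7, 31, Add(1, -32)))) = Mul(-5423, Add(3959, Mul(-7, 31, -31))) = Mul(-5423, Add(3959, 6727)) = Mul(-5423, 10686) = -57950178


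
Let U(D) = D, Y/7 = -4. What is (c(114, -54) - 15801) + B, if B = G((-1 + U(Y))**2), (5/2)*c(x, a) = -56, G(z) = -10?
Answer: -79167/5 ≈ -15833.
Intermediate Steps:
Y = -28 (Y = 7*(-4) = -28)
c(x, a) = -112/5 (c(x, a) = (2/5)*(-56) = -112/5)
B = -10
(c(114, -54) - 15801) + B = (-112/5 - 15801) - 10 = -79117/5 - 10 = -79167/5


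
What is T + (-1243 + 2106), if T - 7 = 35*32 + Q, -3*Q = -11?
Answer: 5981/3 ≈ 1993.7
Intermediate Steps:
Q = 11/3 (Q = -⅓*(-11) = 11/3 ≈ 3.6667)
T = 3392/3 (T = 7 + (35*32 + 11/3) = 7 + (1120 + 11/3) = 7 + 3371/3 = 3392/3 ≈ 1130.7)
T + (-1243 + 2106) = 3392/3 + (-1243 + 2106) = 3392/3 + 863 = 5981/3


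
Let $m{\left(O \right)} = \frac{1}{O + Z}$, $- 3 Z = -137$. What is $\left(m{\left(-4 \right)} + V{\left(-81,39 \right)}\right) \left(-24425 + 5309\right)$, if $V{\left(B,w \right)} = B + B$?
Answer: $\frac{387041652}{125} \approx 3.0963 \cdot 10^{6}$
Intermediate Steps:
$Z = \frac{137}{3}$ ($Z = \left(- \frac{1}{3}\right) \left(-137\right) = \frac{137}{3} \approx 45.667$)
$V{\left(B,w \right)} = 2 B$
$m{\left(O \right)} = \frac{1}{\frac{137}{3} + O}$ ($m{\left(O \right)} = \frac{1}{O + \frac{137}{3}} = \frac{1}{\frac{137}{3} + O}$)
$\left(m{\left(-4 \right)} + V{\left(-81,39 \right)}\right) \left(-24425 + 5309\right) = \left(\frac{3}{137 + 3 \left(-4\right)} + 2 \left(-81\right)\right) \left(-24425 + 5309\right) = \left(\frac{3}{137 - 12} - 162\right) \left(-19116\right) = \left(\frac{3}{125} - 162\right) \left(-19116\right) = \left(- \frac{20247}{125}\right) \left(-19116\right) = \frac{387041652}{125}$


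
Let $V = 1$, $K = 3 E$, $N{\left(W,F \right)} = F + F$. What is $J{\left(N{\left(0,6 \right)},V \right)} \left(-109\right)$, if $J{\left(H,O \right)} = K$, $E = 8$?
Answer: $-2616$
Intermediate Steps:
$N{\left(W,F \right)} = 2 F$
$K = 24$ ($K = 3 \cdot 8 = 24$)
$J{\left(H,O \right)} = 24$
$J{\left(N{\left(0,6 \right)},V \right)} \left(-109\right) = 24 \left(-109\right) = -2616$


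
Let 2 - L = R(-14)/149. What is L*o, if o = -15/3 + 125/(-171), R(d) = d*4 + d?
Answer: -360640/25479 ≈ -14.154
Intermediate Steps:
R(d) = 5*d (R(d) = 4*d + d = 5*d)
o = -980/171 (o = -15*⅓ + 125*(-1/171) = -5 - 125/171 = -980/171 ≈ -5.7310)
L = 368/149 (L = 2 - 5*(-14)/149 = 2 - (-70)/149 = 2 - 1*(-70/149) = 2 + 70/149 = 368/149 ≈ 2.4698)
L*o = (368/149)*(-980/171) = -360640/25479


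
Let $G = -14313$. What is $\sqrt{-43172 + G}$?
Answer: $i \sqrt{57485} \approx 239.76 i$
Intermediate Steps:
$\sqrt{-43172 + G} = \sqrt{-43172 - 14313} = \sqrt{-57485} = i \sqrt{57485}$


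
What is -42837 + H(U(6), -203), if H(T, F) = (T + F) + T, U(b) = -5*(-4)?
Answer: -43000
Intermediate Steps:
U(b) = 20
H(T, F) = F + 2*T (H(T, F) = (F + T) + T = F + 2*T)
-42837 + H(U(6), -203) = -42837 + (-203 + 2*20) = -42837 + (-203 + 40) = -42837 - 163 = -43000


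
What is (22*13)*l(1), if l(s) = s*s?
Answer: 286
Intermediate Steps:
l(s) = s²
(22*13)*l(1) = (22*13)*1² = 286*1 = 286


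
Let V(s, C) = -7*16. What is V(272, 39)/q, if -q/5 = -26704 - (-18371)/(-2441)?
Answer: -273392/326014175 ≈ -0.00083859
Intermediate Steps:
V(s, C) = -112
q = 326014175/2441 (q = -5*(-26704 - (-18371)/(-2441)) = -5*(-26704 - (-18371)*(-1)/2441) = -5*(-26704 - 1*18371/2441) = -5*(-26704 - 18371/2441) = -5*(-65202835/2441) = 326014175/2441 ≈ 1.3356e+5)
V(272, 39)/q = -112/326014175/2441 = -112*2441/326014175 = -273392/326014175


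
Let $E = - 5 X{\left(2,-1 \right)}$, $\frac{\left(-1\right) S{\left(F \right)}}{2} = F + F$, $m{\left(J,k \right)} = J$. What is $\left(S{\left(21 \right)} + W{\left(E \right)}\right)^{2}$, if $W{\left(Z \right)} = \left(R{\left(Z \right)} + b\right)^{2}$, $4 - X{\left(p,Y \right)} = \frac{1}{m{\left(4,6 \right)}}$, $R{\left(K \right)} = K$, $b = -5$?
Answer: $\frac{58997761}{256} \approx 2.3046 \cdot 10^{5}$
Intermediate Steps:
$X{\left(p,Y \right)} = \frac{15}{4}$ ($X{\left(p,Y \right)} = 4 - \frac{1}{4} = \frac{15}{4}$)
$S{\left(F \right)} = - 4 F$ ($S{\left(F \right)} = - 2 \left(F + F\right) = - 2 \cdot 2 F = - 4 F$)
$E = - \frac{75}{4}$ ($E = \left(-5\right) \frac{15}{4} = - \frac{75}{4} \approx -18.75$)
$W{\left(Z \right)} = \left(-5 + Z\right)^{2}$ ($W{\left(Z \right)} = \left(Z - 5\right)^{2} = \left(-5 + Z\right)^{2}$)
$\left(S{\left(21 \right)} + W{\left(E \right)}\right)^{2} = \left(\left(-4\right) 21 + \left(-5 - \frac{75}{4}\right)^{2}\right)^{2} = \left(-84 + \left(- \frac{95}{4}\right)^{2}\right)^{2} = \left(-84 + \frac{9025}{16}\right)^{2} = \left(\frac{7681}{16}\right)^{2} = \frac{58997761}{256}$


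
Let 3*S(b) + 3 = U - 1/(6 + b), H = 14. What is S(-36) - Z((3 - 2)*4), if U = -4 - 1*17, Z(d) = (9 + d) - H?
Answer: -629/90 ≈ -6.9889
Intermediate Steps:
Z(d) = -5 + d (Z(d) = (9 + d) - 1*14 = (9 + d) - 14 = -5 + d)
U = -21 (U = -4 - 17 = -21)
S(b) = -8 - 1/(3*(6 + b)) (S(b) = -1 + (-21 - 1/(6 + b))/3 = -1 + (-7 - 1/(3*(6 + b))) = -8 - 1/(3*(6 + b)))
S(-36) - Z((3 - 2)*4) = (-145 - 24*(-36))/(3*(6 - 36)) - (-5 + (3 - 2)*4) = (⅓)*(-145 + 864)/(-30) - (-5 + 1*4) = (⅓)*(-1/30)*719 - (-5 + 4) = -719/90 - 1*(-1) = -719/90 + 1 = -629/90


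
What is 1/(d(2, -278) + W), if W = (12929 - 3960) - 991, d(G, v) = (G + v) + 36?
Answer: 1/7738 ≈ 0.00012923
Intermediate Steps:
d(G, v) = 36 + G + v
W = 7978 (W = 8969 - 991 = 7978)
1/(d(2, -278) + W) = 1/((36 + 2 - 278) + 7978) = 1/(-240 + 7978) = 1/7738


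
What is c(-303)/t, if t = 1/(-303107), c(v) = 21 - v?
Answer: -98206668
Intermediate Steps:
t = -1/303107 ≈ -3.2992e-6
c(-303)/t = (21 - 1*(-303))/(-1/303107) = (21 + 303)*(-303107) = 324*(-303107) = -98206668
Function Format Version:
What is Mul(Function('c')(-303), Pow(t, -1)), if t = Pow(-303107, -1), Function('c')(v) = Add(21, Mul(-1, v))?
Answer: -98206668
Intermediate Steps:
t = Rational(-1, 303107) ≈ -3.2992e-6
Mul(Function('c')(-303), Pow(t, -1)) = Mul(Add(21, Mul(-1, -303)), Pow(Rational(-1, 303107), -1)) = Mul(Add(21, 303), -303107) = Mul(324, -303107) = -98206668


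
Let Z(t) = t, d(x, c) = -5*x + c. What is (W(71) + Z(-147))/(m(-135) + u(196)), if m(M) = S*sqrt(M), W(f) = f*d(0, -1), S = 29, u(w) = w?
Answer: -42728/151951 + 18966*I*sqrt(15)/151951 ≈ -0.2812 + 0.48341*I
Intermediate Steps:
d(x, c) = c - 5*x
W(f) = -f (W(f) = f*(-1 - 5*0) = f*(-1 + 0) = f*(-1) = -f)
m(M) = 29*sqrt(M)
(W(71) + Z(-147))/(m(-135) + u(196)) = (-1*71 - 147)/(29*sqrt(-135) + 196) = (-71 - 147)/(29*(3*I*sqrt(15)) + 196) = -218/(87*I*sqrt(15) + 196) = -218/(196 + 87*I*sqrt(15))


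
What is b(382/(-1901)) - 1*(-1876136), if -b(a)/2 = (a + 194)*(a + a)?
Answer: 6780545086472/3613801 ≈ 1.8763e+6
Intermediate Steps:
b(a) = -4*a*(194 + a) (b(a) = -2*(a + 194)*(a + a) = -2*(194 + a)*2*a = -4*a*(194 + a))
b(382/(-1901)) - 1*(-1876136) = -4*382/(-1901)*(194 + 382/(-1901)) - 1*(-1876136) = -4*382*(-1/1901)*(194 + 382*(-1/1901)) + 1876136 = -4*(-382/1901)*(194 - 382/1901) + 1876136 = -4*(-382/1901)*368412/1901 + 1876136 = 562933536/3613801 + 1876136 = 6780545086472/3613801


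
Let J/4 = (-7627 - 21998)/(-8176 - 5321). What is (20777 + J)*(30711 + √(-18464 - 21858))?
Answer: 2871946013553/4499 + 93515223*I*√40322/4499 ≈ 6.3835e+8 + 4.1739e+6*I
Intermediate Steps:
J = 39500/4499 (J = 4*((-7627 - 21998)/(-8176 - 5321)) = 4*(-29625/(-13497)) = 4*(-29625*(-1/13497)) = 4*(9875/4499) = 39500/4499 ≈ 8.7797)
(20777 + J)*(30711 + √(-18464 - 21858)) = (20777 + 39500/4499)*(30711 + √(-18464 - 21858)) = 93515223*(30711 + √(-40322))/4499 = 93515223*(30711 + I*√40322)/4499 = 2871946013553/4499 + 93515223*I*√40322/4499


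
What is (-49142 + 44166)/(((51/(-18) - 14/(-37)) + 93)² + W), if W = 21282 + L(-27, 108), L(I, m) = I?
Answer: -245237184/1451581621 ≈ -0.16894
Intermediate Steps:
W = 21255 (W = 21282 - 27 = 21255)
(-49142 + 44166)/(((51/(-18) - 14/(-37)) + 93)² + W) = (-49142 + 44166)/(((51/(-18) - 14/(-37)) + 93)² + 21255) = -4976/(((51*(-1/18) - 14*(-1/37)) + 93)² + 21255) = -4976/(((-17/6 + 14/37) + 93)² + 21255) = -4976/((-545/222 + 93)² + 21255) = -4976/((20101/222)² + 21255) = -4976/(404050201/49284 + 21255) = -4976/1451581621/49284 = -4976*49284/1451581621 = -245237184/1451581621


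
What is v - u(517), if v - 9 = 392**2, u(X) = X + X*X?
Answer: -114133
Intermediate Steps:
u(X) = X + X**2
v = 153673 (v = 9 + 392**2 = 9 + 153664 = 153673)
v - u(517) = 153673 - 517*(1 + 517) = 153673 - 517*518 = 153673 - 1*267806 = 153673 - 267806 = -114133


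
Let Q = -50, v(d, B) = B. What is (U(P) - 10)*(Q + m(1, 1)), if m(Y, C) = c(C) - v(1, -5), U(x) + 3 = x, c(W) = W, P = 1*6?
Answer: 308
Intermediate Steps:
P = 6
U(x) = -3 + x
m(Y, C) = 5 + C (m(Y, C) = C - 1*(-5) = C + 5 = 5 + C)
(U(P) - 10)*(Q + m(1, 1)) = ((-3 + 6) - 10)*(-50 + (5 + 1)) = (3 - 10)*(-50 + 6) = -7*(-44) = 308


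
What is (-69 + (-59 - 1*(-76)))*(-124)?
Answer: 6448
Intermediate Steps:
(-69 + (-59 - 1*(-76)))*(-124) = (-69 + (-59 + 76))*(-124) = (-69 + 17)*(-124) = -52*(-124) = 6448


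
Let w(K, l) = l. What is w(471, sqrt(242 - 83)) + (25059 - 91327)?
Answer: -66268 + sqrt(159) ≈ -66255.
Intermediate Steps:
w(471, sqrt(242 - 83)) + (25059 - 91327) = sqrt(242 - 83) + (25059 - 91327) = sqrt(159) - 66268 = -66268 + sqrt(159)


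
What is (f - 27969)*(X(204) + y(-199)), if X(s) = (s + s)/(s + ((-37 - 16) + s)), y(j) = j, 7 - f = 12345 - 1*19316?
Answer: 1474344867/355 ≈ 4.1531e+6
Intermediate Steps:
f = 6978 (f = 7 - (12345 - 1*19316) = 7 - (12345 - 19316) = 7 - 1*(-6971) = 7 + 6971 = 6978)
X(s) = 2*s/(-53 + 2*s) (X(s) = (2*s)/(s + (-53 + s)) = (2*s)/(-53 + 2*s) = 2*s/(-53 + 2*s))
(f - 27969)*(X(204) + y(-199)) = (6978 - 27969)*(2*204/(-53 + 2*204) - 199) = -20991*(2*204/(-53 + 408) - 199) = -20991*(2*204/355 - 199) = -20991*(2*204*(1/355) - 199) = -20991*(408/355 - 199) = -20991*(-70237/355) = 1474344867/355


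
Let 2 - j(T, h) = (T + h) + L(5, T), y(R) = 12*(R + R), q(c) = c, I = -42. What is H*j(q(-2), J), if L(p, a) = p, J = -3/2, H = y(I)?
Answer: -504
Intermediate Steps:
y(R) = 24*R (y(R) = 12*(2*R) = 24*R)
H = -1008 (H = 24*(-42) = -1008)
J = -3/2 (J = -3*1/2 = -3/2 ≈ -1.5000)
j(T, h) = -3 - T - h (j(T, h) = 2 - ((T + h) + 5) = 2 - (5 + T + h) = 2 + (-5 - T - h) = -3 - T - h)
H*j(q(-2), J) = -1008*(-3 - 1*(-2) - 1*(-3/2)) = -1008*(-3 + 2 + 3/2) = -1008*1/2 = -504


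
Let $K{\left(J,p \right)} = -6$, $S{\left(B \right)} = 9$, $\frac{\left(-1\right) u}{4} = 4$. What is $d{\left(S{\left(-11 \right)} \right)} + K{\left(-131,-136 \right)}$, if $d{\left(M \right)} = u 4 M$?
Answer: $-582$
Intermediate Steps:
$u = -16$ ($u = \left(-4\right) 4 = -16$)
$d{\left(M \right)} = - 64 M$ ($d{\left(M \right)} = \left(-16\right) 4 M = - 64 M$)
$d{\left(S{\left(-11 \right)} \right)} + K{\left(-131,-136 \right)} = \left(-64\right) 9 - 6 = -576 - 6 = -582$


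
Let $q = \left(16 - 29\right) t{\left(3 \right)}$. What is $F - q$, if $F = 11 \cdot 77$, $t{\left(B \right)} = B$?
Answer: $886$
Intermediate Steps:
$F = 847$
$q = -39$ ($q = \left(16 - 29\right) 3 = \left(-13\right) 3 = -39$)
$F - q = 847 - -39 = 847 + 39 = 886$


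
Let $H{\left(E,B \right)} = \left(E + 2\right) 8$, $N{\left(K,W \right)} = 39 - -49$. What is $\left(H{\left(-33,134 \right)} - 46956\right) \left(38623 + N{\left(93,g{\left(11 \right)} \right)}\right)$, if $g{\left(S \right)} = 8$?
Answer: $-1827314044$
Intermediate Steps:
$N{\left(K,W \right)} = 88$ ($N{\left(K,W \right)} = 39 + 49 = 88$)
$H{\left(E,B \right)} = 16 + 8 E$ ($H{\left(E,B \right)} = \left(2 + E\right) 8 = 16 + 8 E$)
$\left(H{\left(-33,134 \right)} - 46956\right) \left(38623 + N{\left(93,g{\left(11 \right)} \right)}\right) = \left(\left(16 + 8 \left(-33\right)\right) - 46956\right) \left(38623 + 88\right) = \left(\left(16 - 264\right) - 46956\right) 38711 = \left(-248 - 46956\right) 38711 = \left(-47204\right) 38711 = -1827314044$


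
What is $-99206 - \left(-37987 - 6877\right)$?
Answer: $-54342$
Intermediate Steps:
$-99206 - \left(-37987 - 6877\right) = -99206 - -44864 = -99206 + 44864 = -54342$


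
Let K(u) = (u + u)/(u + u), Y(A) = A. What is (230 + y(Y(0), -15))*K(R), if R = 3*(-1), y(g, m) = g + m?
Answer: 215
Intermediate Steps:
R = -3
K(u) = 1 (K(u) = (2*u)/((2*u)) = (2*u)*(1/(2*u)) = 1)
(230 + y(Y(0), -15))*K(R) = (230 + (0 - 15))*1 = (230 - 15)*1 = 215*1 = 215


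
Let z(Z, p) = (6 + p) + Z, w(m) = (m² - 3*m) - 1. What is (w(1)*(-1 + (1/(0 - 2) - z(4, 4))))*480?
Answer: 22320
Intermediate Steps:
w(m) = -1 + m² - 3*m
z(Z, p) = 6 + Z + p
(w(1)*(-1 + (1/(0 - 2) - z(4, 4))))*480 = ((-1 + 1² - 3*1)*(-1 + (1/(0 - 2) - (6 + 4 + 4))))*480 = ((-1 + 1 - 3)*(-1 + (1/(-2) - 1*14)))*480 = -3*(-1 + (-½ - 14))*480 = -3*(-1 - 29/2)*480 = -3*(-31/2)*480 = (93/2)*480 = 22320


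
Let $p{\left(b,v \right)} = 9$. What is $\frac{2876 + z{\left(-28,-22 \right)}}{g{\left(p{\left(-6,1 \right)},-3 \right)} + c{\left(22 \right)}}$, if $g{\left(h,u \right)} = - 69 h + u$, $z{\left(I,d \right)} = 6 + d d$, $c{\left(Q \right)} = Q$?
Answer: $- \frac{1683}{301} \approx -5.5914$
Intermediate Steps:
$z{\left(I,d \right)} = 6 + d^{2}$
$g{\left(h,u \right)} = u - 69 h$
$\frac{2876 + z{\left(-28,-22 \right)}}{g{\left(p{\left(-6,1 \right)},-3 \right)} + c{\left(22 \right)}} = \frac{2876 + \left(6 + \left(-22\right)^{2}\right)}{\left(-3 - 621\right) + 22} = \frac{2876 + \left(6 + 484\right)}{\left(-3 - 621\right) + 22} = \frac{2876 + 490}{-624 + 22} = \frac{3366}{-602} = 3366 \left(- \frac{1}{602}\right) = - \frac{1683}{301}$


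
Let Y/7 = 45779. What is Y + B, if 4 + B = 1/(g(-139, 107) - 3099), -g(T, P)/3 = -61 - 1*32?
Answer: 903666179/2820 ≈ 3.2045e+5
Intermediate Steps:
Y = 320453 (Y = 7*45779 = 320453)
g(T, P) = 279 (g(T, P) = -3*(-61 - 1*32) = -3*(-61 - 32) = -3*(-93) = 279)
B = -11281/2820 (B = -4 + 1/(279 - 3099) = -4 + 1/(-2820) = -4 - 1/2820 = -11281/2820 ≈ -4.0004)
Y + B = 320453 - 11281/2820 = 903666179/2820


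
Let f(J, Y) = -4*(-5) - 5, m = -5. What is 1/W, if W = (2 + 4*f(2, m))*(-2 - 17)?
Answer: -1/1178 ≈ -0.00084890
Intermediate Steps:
f(J, Y) = 15 (f(J, Y) = 20 - 5 = 15)
W = -1178 (W = (2 + 4*15)*(-2 - 17) = (2 + 60)*(-19) = 62*(-19) = -1178)
1/W = 1/(-1178) = -1/1178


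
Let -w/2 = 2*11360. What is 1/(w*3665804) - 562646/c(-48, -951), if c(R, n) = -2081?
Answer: 93722270063526879/346640772354560 ≈ 270.37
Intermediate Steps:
w = -45440 (w = -4*11360 = -2*22720 = -45440)
1/(w*3665804) - 562646/c(-48, -951) = 1/(-45440*3665804) - 562646/(-2081) = -1/45440*1/3665804 - 562646*(-1/2081) = -1/166574133760 + 562646/2081 = 93722270063526879/346640772354560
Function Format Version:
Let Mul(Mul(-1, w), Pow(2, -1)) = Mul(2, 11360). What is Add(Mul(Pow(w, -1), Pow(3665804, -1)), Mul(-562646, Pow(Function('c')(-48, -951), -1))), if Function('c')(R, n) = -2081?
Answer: Rational(93722270063526879, 346640772354560) ≈ 270.37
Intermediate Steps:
w = -45440 (w = Mul(-2, Mul(2, 11360)) = Mul(-2, 22720) = -45440)
Add(Mul(Pow(w, -1), Pow(3665804, -1)), Mul(-562646, Pow(Function('c')(-48, -951), -1))) = Add(Mul(Pow(-45440, -1), Pow(3665804, -1)), Mul(-562646, Pow(-2081, -1))) = Add(Mul(Rational(-1, 45440), Rational(1, 3665804)), Mul(-562646, Rational(-1, 2081))) = Add(Rational(-1, 166574133760), Rational(562646, 2081)) = Rational(93722270063526879, 346640772354560)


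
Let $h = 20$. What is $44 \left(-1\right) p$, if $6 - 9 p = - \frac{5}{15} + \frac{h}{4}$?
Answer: $- \frac{176}{27} \approx -6.5185$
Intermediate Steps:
$p = \frac{4}{27}$ ($p = \frac{2}{3} - \frac{- \frac{5}{15} + \frac{20}{4}}{9} = \frac{2}{3} - \frac{\left(-5\right) \frac{1}{15} + 20 \cdot \frac{1}{4}}{9} = \frac{2}{3} - \frac{- \frac{1}{3} + 5}{9} = \frac{2}{3} - \frac{14}{27} = \frac{4}{27} \approx 0.14815$)
$44 \left(-1\right) p = 44 \left(-1\right) \frac{4}{27} = \left(-44\right) \frac{4}{27} = - \frac{176}{27}$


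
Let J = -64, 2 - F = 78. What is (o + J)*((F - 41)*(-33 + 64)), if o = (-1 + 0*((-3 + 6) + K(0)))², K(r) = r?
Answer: 228501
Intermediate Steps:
F = -76 (F = 2 - 1*78 = 2 - 78 = -76)
o = 1 (o = (-1 + 0*((-3 + 6) + 0))² = (-1 + 0*(3 + 0))² = (-1 + 0*3)² = (-1 + 0)² = (-1)² = 1)
(o + J)*((F - 41)*(-33 + 64)) = (1 - 64)*((-76 - 41)*(-33 + 64)) = -(-7371)*31 = -63*(-3627) = 228501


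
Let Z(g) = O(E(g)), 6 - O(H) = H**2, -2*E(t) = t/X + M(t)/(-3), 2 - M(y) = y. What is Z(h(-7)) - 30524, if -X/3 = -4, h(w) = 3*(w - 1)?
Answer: -274918/9 ≈ -30546.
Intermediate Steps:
h(w) = -3 + 3*w (h(w) = 3*(-1 + w) = -3 + 3*w)
M(y) = 2 - y
X = 12 (X = -3*(-4) = 12)
E(t) = 1/3 - 5*t/24 (E(t) = -(t/12 + (2 - t)/(-3))/2 = -(t*(1/12) + (2 - t)*(-1/3))/2 = -(t/12 + (-2/3 + t/3))/2 = -(-2/3 + 5*t/12)/2 = 1/3 - 5*t/24)
O(H) = 6 - H**2
Z(g) = 6 - (1/3 - 5*g/24)**2
Z(h(-7)) - 30524 = (6 - (-8 + 5*(-3 + 3*(-7)))**2/576) - 30524 = (6 - (-8 + 5*(-3 - 21))**2/576) - 30524 = (6 - (-8 + 5*(-24))**2/576) - 30524 = (6 - (-8 - 120)**2/576) - 30524 = (6 - 1/576*(-128)**2) - 30524 = (6 - 1/576*16384) - 30524 = (6 - 256/9) - 30524 = -202/9 - 30524 = -274918/9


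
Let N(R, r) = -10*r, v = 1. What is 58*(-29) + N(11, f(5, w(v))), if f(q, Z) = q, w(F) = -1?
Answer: -1732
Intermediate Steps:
58*(-29) + N(11, f(5, w(v))) = 58*(-29) - 10*5 = -1682 - 50 = -1732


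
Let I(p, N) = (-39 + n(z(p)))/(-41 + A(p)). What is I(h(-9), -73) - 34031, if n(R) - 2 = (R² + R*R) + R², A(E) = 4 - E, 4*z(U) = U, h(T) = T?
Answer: -15245539/448 ≈ -34030.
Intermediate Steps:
z(U) = U/4
n(R) = 2 + 3*R² (n(R) = 2 + ((R² + R*R) + R²) = 2 + ((R² + R²) + R²) = 2 + (2*R² + R²) = 2 + 3*R²)
I(p, N) = (-37 + 3*p²/16)/(-37 - p) (I(p, N) = (-39 + (2 + 3*(p/4)²))/(-41 + (4 - p)) = (-39 + (2 + 3*(p²/16)))/(-37 - p) = (-39 + (2 + 3*p²/16))/(-37 - p) = (-37 + 3*p²/16)/(-37 - p))
I(h(-9), -73) - 34031 = (592 - 3*(-9)²)/(16*(37 - 9)) - 34031 = (1/16)*(592 - 3*81)/28 - 34031 = (1/16)*(1/28)*(592 - 243) - 34031 = (1/16)*(1/28)*349 - 34031 = 349/448 - 34031 = -15245539/448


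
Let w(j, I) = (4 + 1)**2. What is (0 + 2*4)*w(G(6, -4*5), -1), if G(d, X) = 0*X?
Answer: 200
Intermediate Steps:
G(d, X) = 0
w(j, I) = 25 (w(j, I) = 5**2 = 25)
(0 + 2*4)*w(G(6, -4*5), -1) = (0 + 2*4)*25 = (0 + 8)*25 = 8*25 = 200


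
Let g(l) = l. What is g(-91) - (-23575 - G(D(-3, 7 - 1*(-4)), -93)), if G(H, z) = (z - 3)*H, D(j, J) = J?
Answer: 22428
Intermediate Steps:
G(H, z) = H*(-3 + z) (G(H, z) = (-3 + z)*H = H*(-3 + z))
g(-91) - (-23575 - G(D(-3, 7 - 1*(-4)), -93)) = -91 - (-23575 - (7 - 1*(-4))*(-3 - 93)) = -91 - (-23575 - (7 + 4)*(-96)) = -91 - (-23575 - 11*(-96)) = -91 - (-23575 - 1*(-1056)) = -91 - (-23575 + 1056) = -91 - 1*(-22519) = -91 + 22519 = 22428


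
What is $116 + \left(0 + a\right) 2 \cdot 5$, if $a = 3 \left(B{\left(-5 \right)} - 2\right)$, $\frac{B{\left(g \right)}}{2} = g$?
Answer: $-244$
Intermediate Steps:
$B{\left(g \right)} = 2 g$
$a = -36$ ($a = 3 \left(2 \left(-5\right) - 2\right) = 3 \left(-10 - 2\right) = 3 \left(-12\right) = -36$)
$116 + \left(0 + a\right) 2 \cdot 5 = 116 + \left(0 - 36\right) 2 \cdot 5 = 116 + \left(-36\right) 2 \cdot 5 = 116 - 360 = -244$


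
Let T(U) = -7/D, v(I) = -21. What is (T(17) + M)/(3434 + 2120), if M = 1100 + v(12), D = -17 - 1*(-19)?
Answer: 2151/11108 ≈ 0.19364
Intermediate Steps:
D = 2 (D = -17 + 19 = 2)
T(U) = -7/2
M = 1079 (M = 1100 - 21 = 1079)
(T(17) + M)/(3434 + 2120) = (-7/2 + 1079)/(3434 + 2120) = (2151/2)/5554 = (2151/2)*(1/5554) = 2151/11108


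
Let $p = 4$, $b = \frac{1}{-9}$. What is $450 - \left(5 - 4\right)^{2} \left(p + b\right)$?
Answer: $\frac{4015}{9} \approx 446.11$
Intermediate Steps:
$b = - \frac{1}{9} \approx -0.11111$
$450 - \left(5 - 4\right)^{2} \left(p + b\right) = 450 - \left(5 - 4\right)^{2} \left(4 - \frac{1}{9}\right) = 450 - 1^{2} \cdot \frac{35}{9} = 450 - 1 \cdot \frac{35}{9} = 450 - \frac{35}{9} = \frac{4015}{9}$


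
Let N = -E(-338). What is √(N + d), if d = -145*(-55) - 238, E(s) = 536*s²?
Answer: I*√61227047 ≈ 7824.8*I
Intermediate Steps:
d = 7737 (d = 7975 - 238 = 7737)
N = -61234784 (N = -536*(-338)² = -536*114244 = -1*61234784 = -61234784)
√(N + d) = √(-61234784 + 7737) = √(-61227047) = I*√61227047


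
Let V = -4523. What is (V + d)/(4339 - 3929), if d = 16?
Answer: -4507/410 ≈ -10.993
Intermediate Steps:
(V + d)/(4339 - 3929) = (-4523 + 16)/(4339 - 3929) = -4507/410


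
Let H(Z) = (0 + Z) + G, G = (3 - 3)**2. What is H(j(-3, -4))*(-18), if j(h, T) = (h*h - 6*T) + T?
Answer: -522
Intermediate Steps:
G = 0 (G = 0**2 = 0)
j(h, T) = h**2 - 5*T (j(h, T) = (h**2 - 6*T) + T = h**2 - 5*T)
H(Z) = Z (H(Z) = (0 + Z) + 0 = Z + 0 = Z)
H(j(-3, -4))*(-18) = ((-3)**2 - 5*(-4))*(-18) = (9 + 20)*(-18) = 29*(-18) = -522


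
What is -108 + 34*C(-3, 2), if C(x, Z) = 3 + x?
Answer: -108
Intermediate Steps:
-108 + 34*C(-3, 2) = -108 + 34*(3 - 3) = -108 + 34*0 = -108 + 0 = -108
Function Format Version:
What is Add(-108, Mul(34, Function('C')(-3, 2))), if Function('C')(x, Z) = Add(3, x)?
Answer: -108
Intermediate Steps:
Add(-108, Mul(34, Function('C')(-3, 2))) = Add(-108, Mul(34, Add(3, -3))) = Add(-108, Mul(34, 0)) = Add(-108, 0) = -108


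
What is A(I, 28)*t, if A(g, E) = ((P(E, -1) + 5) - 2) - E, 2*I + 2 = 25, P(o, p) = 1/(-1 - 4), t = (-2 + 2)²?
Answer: 0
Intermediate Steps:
t = 0 (t = 0² = 0)
P(o, p) = -⅕ (P(o, p) = 1/(-5) = -⅕)
I = 23/2 (I = -1 + (½)*25 = -1 + 25/2 = 23/2 ≈ 11.500)
A(g, E) = 14/5 - E (A(g, E) = ((-⅕ + 5) - 2) - E = (24/5 - 2) - E = 14/5 - E)
A(I, 28)*t = (14/5 - 1*28)*0 = (14/5 - 28)*0 = -126/5*0 = 0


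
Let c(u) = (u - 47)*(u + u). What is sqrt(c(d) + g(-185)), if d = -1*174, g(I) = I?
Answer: sqrt(76723) ≈ 276.99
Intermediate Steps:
d = -174
c(u) = 2*u*(-47 + u) (c(u) = (-47 + u)*(2*u) = 2*u*(-47 + u))
sqrt(c(d) + g(-185)) = sqrt(2*(-174)*(-47 - 174) - 185) = sqrt(2*(-174)*(-221) - 185) = sqrt(76908 - 185) = sqrt(76723)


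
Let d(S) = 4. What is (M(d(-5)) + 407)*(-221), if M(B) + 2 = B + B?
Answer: -91273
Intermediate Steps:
M(B) = -2 + 2*B (M(B) = -2 + (B + B) = -2 + 2*B)
(M(d(-5)) + 407)*(-221) = ((-2 + 2*4) + 407)*(-221) = ((-2 + 8) + 407)*(-221) = (6 + 407)*(-221) = 413*(-221) = -91273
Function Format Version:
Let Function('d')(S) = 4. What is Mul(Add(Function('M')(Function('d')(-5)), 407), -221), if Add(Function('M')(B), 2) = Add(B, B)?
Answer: -91273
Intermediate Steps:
Function('M')(B) = Add(-2, Mul(2, B)) (Function('M')(B) = Add(-2, Add(B, B)) = Add(-2, Mul(2, B)))
Mul(Add(Function('M')(Function('d')(-5)), 407), -221) = Mul(Add(Add(-2, Mul(2, 4)), 407), -221) = Mul(Add(Add(-2, 8), 407), -221) = Mul(Add(6, 407), -221) = Mul(413, -221) = -91273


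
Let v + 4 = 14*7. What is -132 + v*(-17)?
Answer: -1730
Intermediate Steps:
v = 94 (v = -4 + 14*7 = -4 + 98 = 94)
-132 + v*(-17) = -132 + 94*(-17) = -132 - 1598 = -1730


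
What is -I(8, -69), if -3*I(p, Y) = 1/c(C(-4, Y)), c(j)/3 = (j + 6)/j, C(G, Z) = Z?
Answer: 23/189 ≈ 0.12169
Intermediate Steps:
c(j) = 3*(6 + j)/j (c(j) = 3*((j + 6)/j) = 3*((6 + j)/j) = 3*(6 + j)/j)
I(p, Y) = -1/(3*(3 + 18/Y))
-I(8, -69) = -(-1)*(-69)/(54 + 9*(-69)) = -(-1)*(-69)/(54 - 621) = -(-1)*(-69)/(-567) = -(-1)*(-69)*(-1)/567 = -1*(-23/189) = 23/189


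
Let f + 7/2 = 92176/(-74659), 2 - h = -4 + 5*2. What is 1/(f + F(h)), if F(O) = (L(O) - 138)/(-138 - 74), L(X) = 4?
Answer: -3956927/16233496 ≈ -0.24375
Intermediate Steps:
h = -4 (h = 2 - (-4 + 5*2) = 2 - (-4 + 10) = 2 - 1*6 = 2 - 6 = -4)
F(O) = 67/106 (F(O) = (4 - 138)/(-138 - 74) = -134/(-212) = -134*(-1/212) = 67/106)
f = -706965/149318 (f = -7/2 + 92176/(-74659) = -7/2 + 92176*(-1/74659) = -7/2 - 92176/74659 = -706965/149318 ≈ -4.7346)
1/(f + F(h)) = 1/(-706965/149318 + 67/106) = 1/(-16233496/3956927) = -3956927/16233496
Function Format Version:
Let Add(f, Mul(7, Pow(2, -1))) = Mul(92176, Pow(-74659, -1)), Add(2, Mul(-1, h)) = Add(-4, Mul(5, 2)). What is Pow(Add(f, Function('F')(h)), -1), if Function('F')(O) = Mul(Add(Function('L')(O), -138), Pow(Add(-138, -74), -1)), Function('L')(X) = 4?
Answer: Rational(-3956927, 16233496) ≈ -0.24375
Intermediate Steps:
h = -4 (h = Add(2, Mul(-1, Add(-4, Mul(5, 2)))) = Add(2, Mul(-1, Add(-4, 10))) = Add(2, Mul(-1, 6)) = Add(2, -6) = -4)
Function('F')(O) = Rational(67, 106) (Function('F')(O) = Mul(Add(4, -138), Pow(Add(-138, -74), -1)) = Mul(-134, Pow(-212, -1)) = Mul(-134, Rational(-1, 212)) = Rational(67, 106))
f = Rational(-706965, 149318) (f = Add(Rational(-7, 2), Mul(92176, Pow(-74659, -1))) = Add(Rational(-7, 2), Mul(92176, Rational(-1, 74659))) = Add(Rational(-7, 2), Rational(-92176, 74659)) = Rational(-706965, 149318) ≈ -4.7346)
Pow(Add(f, Function('F')(h)), -1) = Pow(Add(Rational(-706965, 149318), Rational(67, 106)), -1) = Pow(Rational(-16233496, 3956927), -1) = Rational(-3956927, 16233496)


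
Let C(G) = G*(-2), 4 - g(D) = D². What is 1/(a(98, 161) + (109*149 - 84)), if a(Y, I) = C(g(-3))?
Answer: 1/16167 ≈ 6.1854e-5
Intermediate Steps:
g(D) = 4 - D²
C(G) = -2*G
a(Y, I) = 10 (a(Y, I) = -2*(4 - 1*(-3)²) = -2*(4 - 1*9) = -2*(4 - 9) = -2*(-5) = 10)
1/(a(98, 161) + (109*149 - 84)) = 1/(10 + (109*149 - 84)) = 1/(10 + (16241 - 84)) = 1/(10 + 16157) = 1/16167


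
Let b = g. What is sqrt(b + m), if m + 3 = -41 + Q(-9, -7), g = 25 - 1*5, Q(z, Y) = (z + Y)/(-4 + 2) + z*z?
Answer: sqrt(65) ≈ 8.0623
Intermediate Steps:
Q(z, Y) = z**2 - Y/2 - z/2 (Q(z, Y) = (Y + z)/(-2) + z**2 = (Y + z)*(-1/2) + z**2 = (-Y/2 - z/2) + z**2 = z**2 - Y/2 - z/2)
g = 20 (g = 25 - 5 = 20)
m = 45 (m = -3 + (-41 + ((-9)**2 - 1/2*(-7) - 1/2*(-9))) = -3 + (-41 + (81 + 7/2 + 9/2)) = -3 + (-41 + 89) = -3 + 48 = 45)
b = 20
sqrt(b + m) = sqrt(20 + 45) = sqrt(65)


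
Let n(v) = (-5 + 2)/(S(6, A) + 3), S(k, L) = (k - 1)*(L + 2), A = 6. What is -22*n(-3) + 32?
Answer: 1442/43 ≈ 33.535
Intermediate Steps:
S(k, L) = (-1 + k)*(2 + L)
n(v) = -3/43 (n(v) = (-5 + 2)/((-2 - 1*6 + 2*6 + 6*6) + 3) = -3/((-2 - 6 + 12 + 36) + 3) = -3/(40 + 3) = -3/43)
-22*n(-3) + 32 = -22*(-3/43) + 32 = 66/43 + 32 = 1442/43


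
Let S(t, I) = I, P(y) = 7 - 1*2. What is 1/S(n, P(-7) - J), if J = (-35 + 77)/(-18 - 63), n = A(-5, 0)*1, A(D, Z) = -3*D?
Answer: 27/149 ≈ 0.18121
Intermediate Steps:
P(y) = 5 (P(y) = 7 - 2 = 5)
n = 15 (n = -3*(-5)*1 = 15*1 = 15)
J = -14/27 (J = 42/(-81) = 42*(-1/81) = -14/27 ≈ -0.51852)
1/S(n, P(-7) - J) = 1/(5 - 1*(-14/27)) = 1/(5 + 14/27) = 1/(149/27) = 27/149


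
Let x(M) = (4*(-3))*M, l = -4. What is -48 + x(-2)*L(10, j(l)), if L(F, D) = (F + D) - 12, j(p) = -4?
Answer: -192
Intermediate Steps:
L(F, D) = -12 + D + F (L(F, D) = (D + F) - 12 = -12 + D + F)
x(M) = -12*M
-48 + x(-2)*L(10, j(l)) = -48 + (-12*(-2))*(-12 - 4 + 10) = -48 + 24*(-6) = -48 - 144 = -192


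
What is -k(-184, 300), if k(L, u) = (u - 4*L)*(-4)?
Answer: 4144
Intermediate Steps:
k(L, u) = -4*u + 16*L
-k(-184, 300) = -(-4*300 + 16*(-184)) = -(-1200 - 2944) = -1*(-4144) = 4144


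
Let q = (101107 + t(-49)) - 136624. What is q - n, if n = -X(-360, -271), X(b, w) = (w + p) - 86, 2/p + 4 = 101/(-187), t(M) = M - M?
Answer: -30457400/849 ≈ -35874.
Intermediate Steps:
t(M) = 0
p = -374/849 (p = 2/(-4 + 101/(-187)) = 2/(-4 + 101*(-1/187)) = 2/(-4 - 101/187) = 2/(-849/187) = 2*(-187/849) = -374/849 ≈ -0.44052)
X(b, w) = -73388/849 + w (X(b, w) = (w - 374/849) - 86 = (-374/849 + w) - 86 = -73388/849 + w)
q = -35517 (q = (101107 + 0) - 136624 = 101107 - 136624 = -35517)
n = 303467/849 (n = -(-73388/849 - 271) = -1*(-303467/849) = 303467/849 ≈ 357.44)
q - n = -35517 - 1*303467/849 = -35517 - 303467/849 = -30457400/849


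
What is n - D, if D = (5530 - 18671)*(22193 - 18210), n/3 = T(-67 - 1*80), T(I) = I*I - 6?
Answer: 52405412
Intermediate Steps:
T(I) = -6 + I² (T(I) = I² - 6 = -6 + I²)
n = 64809 (n = 3*(-6 + (-67 - 1*80)²) = 3*(-6 + (-67 - 80)²) = 3*(-6 + (-147)²) = 3*(-6 + 21609) = 3*21603 = 64809)
D = -52340603 (D = -13141*3983 = -52340603)
n - D = 64809 - 1*(-52340603) = 64809 + 52340603 = 52405412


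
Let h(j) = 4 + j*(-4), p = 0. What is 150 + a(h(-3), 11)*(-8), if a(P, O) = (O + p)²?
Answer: -818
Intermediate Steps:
h(j) = 4 - 4*j
a(P, O) = O² (a(P, O) = (O + 0)² = O²)
150 + a(h(-3), 11)*(-8) = 150 + 11²*(-8) = 150 + 121*(-8) = 150 - 968 = -818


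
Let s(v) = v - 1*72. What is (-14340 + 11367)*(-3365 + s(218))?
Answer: 9570087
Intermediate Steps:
s(v) = -72 + v (s(v) = v - 72 = -72 + v)
(-14340 + 11367)*(-3365 + s(218)) = (-14340 + 11367)*(-3365 + (-72 + 218)) = -2973*(-3365 + 146) = -2973*(-3219) = 9570087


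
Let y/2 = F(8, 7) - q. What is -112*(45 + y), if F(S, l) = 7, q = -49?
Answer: -17584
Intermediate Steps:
y = 112 (y = 2*(7 - 1*(-49)) = 2*(7 + 49) = 2*56 = 112)
-112*(45 + y) = -112*(45 + 112) = -112*157 = -17584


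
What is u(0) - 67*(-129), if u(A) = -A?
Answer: 8643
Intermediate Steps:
u(0) - 67*(-129) = -1*0 - 67*(-129) = 0 + 8643 = 8643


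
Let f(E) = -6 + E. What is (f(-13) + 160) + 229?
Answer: 370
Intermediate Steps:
(f(-13) + 160) + 229 = ((-6 - 13) + 160) + 229 = (-19 + 160) + 229 = 141 + 229 = 370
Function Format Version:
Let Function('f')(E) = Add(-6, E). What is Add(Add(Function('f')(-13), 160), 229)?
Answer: 370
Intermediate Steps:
Add(Add(Function('f')(-13), 160), 229) = Add(Add(Add(-6, -13), 160), 229) = Add(Add(-19, 160), 229) = Add(141, 229) = 370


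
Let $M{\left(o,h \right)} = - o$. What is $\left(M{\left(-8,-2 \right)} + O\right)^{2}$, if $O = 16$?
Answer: $576$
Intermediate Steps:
$\left(M{\left(-8,-2 \right)} + O\right)^{2} = \left(\left(-1\right) \left(-8\right) + 16\right)^{2} = \left(8 + 16\right)^{2} = 24^{2} = 576$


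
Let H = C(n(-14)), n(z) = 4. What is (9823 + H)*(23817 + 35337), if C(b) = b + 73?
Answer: 585624600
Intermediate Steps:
C(b) = 73 + b
H = 77 (H = 73 + 4 = 77)
(9823 + H)*(23817 + 35337) = (9823 + 77)*(23817 + 35337) = 9900*59154 = 585624600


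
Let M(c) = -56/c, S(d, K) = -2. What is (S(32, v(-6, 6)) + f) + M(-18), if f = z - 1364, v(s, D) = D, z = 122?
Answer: -11168/9 ≈ -1240.9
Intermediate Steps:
f = -1242 (f = 122 - 1364 = -1242)
(S(32, v(-6, 6)) + f) + M(-18) = (-2 - 1242) - 56/(-18) = -1244 - 56*(-1/18) = -1244 + 28/9 = -11168/9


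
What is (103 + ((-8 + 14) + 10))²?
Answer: 14161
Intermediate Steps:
(103 + ((-8 + 14) + 10))² = (103 + (6 + 10))² = (103 + 16)² = 119² = 14161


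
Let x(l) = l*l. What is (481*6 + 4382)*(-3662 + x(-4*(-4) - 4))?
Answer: -25568824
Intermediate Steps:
x(l) = l²
(481*6 + 4382)*(-3662 + x(-4*(-4) - 4)) = (481*6 + 4382)*(-3662 + (-4*(-4) - 4)²) = (2886 + 4382)*(-3662 + (16 - 4)²) = 7268*(-3662 + 12²) = 7268*(-3662 + 144) = 7268*(-3518) = -25568824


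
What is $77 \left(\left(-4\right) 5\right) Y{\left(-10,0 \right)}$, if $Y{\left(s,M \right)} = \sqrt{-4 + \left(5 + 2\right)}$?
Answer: $- 1540 \sqrt{3} \approx -2667.4$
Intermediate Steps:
$Y{\left(s,M \right)} = \sqrt{3}$ ($Y{\left(s,M \right)} = \sqrt{-4 + 7} = \sqrt{3}$)
$77 \left(\left(-4\right) 5\right) Y{\left(-10,0 \right)} = 77 \left(\left(-4\right) 5\right) \sqrt{3} = 77 \left(-20\right) \sqrt{3} = - 1540 \sqrt{3}$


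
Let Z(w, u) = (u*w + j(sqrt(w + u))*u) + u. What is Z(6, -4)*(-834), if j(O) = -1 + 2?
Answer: 26688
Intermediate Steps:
j(O) = 1
Z(w, u) = 2*u + u*w (Z(w, u) = (u*w + 1*u) + u = (u*w + u) + u = (u + u*w) + u = 2*u + u*w)
Z(6, -4)*(-834) = -4*(2 + 6)*(-834) = -4*8*(-834) = -32*(-834) = 26688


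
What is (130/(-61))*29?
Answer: -3770/61 ≈ -61.803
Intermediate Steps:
(130/(-61))*29 = (130*(-1/61))*29 = -130/61*29 = -3770/61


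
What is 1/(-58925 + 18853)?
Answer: -1/40072 ≈ -2.4955e-5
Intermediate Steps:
1/(-58925 + 18853) = 1/(-40072) = -1/40072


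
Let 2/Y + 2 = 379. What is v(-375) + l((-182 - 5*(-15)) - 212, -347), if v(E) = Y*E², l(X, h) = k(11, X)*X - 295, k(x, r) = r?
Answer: 38533932/377 ≈ 1.0221e+5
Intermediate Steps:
Y = 2/377 (Y = 2/(-2 + 379) = 2/377 ≈ 0.0053050)
l(X, h) = -295 + X² (l(X, h) = X*X - 295 = X² - 295 = -295 + X²)
v(E) = 2*E²/377
v(-375) + l((-182 - 5*(-15)) - 212, -347) = (2/377)*(-375)² + (-295 + ((-182 - 5*(-15)) - 212)²) = (2/377)*140625 + (-295 + ((-182 + 75) - 212)²) = 281250/377 + (-295 + (-107 - 212)²) = 281250/377 + (-295 + (-319)²) = 281250/377 + (-295 + 101761) = 281250/377 + 101466 = 38533932/377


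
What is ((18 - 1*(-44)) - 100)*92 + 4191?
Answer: 695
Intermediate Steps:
((18 - 1*(-44)) - 100)*92 + 4191 = ((18 + 44) - 100)*92 + 4191 = (62 - 100)*92 + 4191 = -38*92 + 4191 = -3496 + 4191 = 695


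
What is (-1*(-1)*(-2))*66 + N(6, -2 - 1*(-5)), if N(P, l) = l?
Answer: -129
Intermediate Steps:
(-1*(-1)*(-2))*66 + N(6, -2 - 1*(-5)) = (-1*(-1)*(-2))*66 + (-2 - 1*(-5)) = (1*(-2))*66 + (-2 + 5) = -2*66 + 3 = -132 + 3 = -129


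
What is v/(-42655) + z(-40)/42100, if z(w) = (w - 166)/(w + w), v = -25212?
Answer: 8492280293/14366204000 ≈ 0.59113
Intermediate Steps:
z(w) = (-166 + w)/(2*w) (z(w) = (-166 + w)/((2*w)) = (-166 + w)*(1/(2*w)) = (-166 + w)/(2*w))
v/(-42655) + z(-40)/42100 = -25212/(-42655) + ((½)*(-166 - 40)/(-40))/42100 = -25212*(-1/42655) + ((½)*(-1/40)*(-206))*(1/42100) = 25212/42655 + (103/40)*(1/42100) = 25212/42655 + 103/1684000 = 8492280293/14366204000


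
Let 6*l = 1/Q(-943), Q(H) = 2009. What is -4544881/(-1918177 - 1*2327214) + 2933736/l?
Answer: 150130839180038785/4245391 ≈ 3.5363e+10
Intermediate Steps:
l = 1/12054 (l = (⅙)/2009 = (⅙)*(1/2009) = 1/12054 ≈ 8.2960e-5)
-4544881/(-1918177 - 1*2327214) + 2933736/l = -4544881/(-1918177 - 1*2327214) + 2933736/(1/12054) = -4544881/(-1918177 - 2327214) + 2933736*12054 = -4544881/(-4245391) + 35363253744 = -4544881*(-1/4245391) + 35363253744 = 4544881/4245391 + 35363253744 = 150130839180038785/4245391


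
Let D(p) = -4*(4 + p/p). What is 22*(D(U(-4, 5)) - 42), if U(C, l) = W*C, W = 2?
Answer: -1364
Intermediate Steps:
U(C, l) = 2*C
D(p) = -20 (D(p) = -4*(4 + 1) = -4*5 = -20)
22*(D(U(-4, 5)) - 42) = 22*(-20 - 42) = 22*(-62) = -1364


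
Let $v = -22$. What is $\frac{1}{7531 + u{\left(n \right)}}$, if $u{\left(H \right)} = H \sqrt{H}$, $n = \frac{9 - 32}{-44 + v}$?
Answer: $\frac{2165132376}{16305611911489} - \frac{1518 \sqrt{1518}}{16305611911489} \approx 0.00013278$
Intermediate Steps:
$n = \frac{23}{66}$ ($n = \frac{9 - 32}{-44 - 22} = \frac{9 - 32}{-66} = \left(-23\right) \left(- \frac{1}{66}\right) = \frac{23}{66} \approx 0.34848$)
$u{\left(H \right)} = H^{\frac{3}{2}}$
$\frac{1}{7531 + u{\left(n \right)}} = \frac{1}{7531 + \left(\frac{23}{66}\right)^{\frac{3}{2}}} = \frac{1}{7531 + \frac{23 \sqrt{1518}}{4356}}$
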